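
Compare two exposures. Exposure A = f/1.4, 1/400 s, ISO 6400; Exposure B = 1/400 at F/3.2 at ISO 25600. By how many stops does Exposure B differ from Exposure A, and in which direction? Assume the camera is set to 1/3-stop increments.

1/3 stop darker

Aperture: f/1.4 → f/1.6 → f/1.8 → f/2 → f/2.2 → f/2.5 → f/2.8 → f/3.2 — 2 1/3 stops narrower (darker).
Shutter speed: unchanged.
ISO: 6400 → 8000 → 10000 → 12800 → 16000 → 20000 → 25600 — 2 stops raised (brighter).
Net: −2 1/3 +2 = −1/3 stops.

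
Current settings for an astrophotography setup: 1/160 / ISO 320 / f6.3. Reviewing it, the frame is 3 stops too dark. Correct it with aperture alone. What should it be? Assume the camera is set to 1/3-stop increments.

f/2.2

Underexposed by 3 stops → need 3 stops brighter.
Aperture: f/6.3 → f/5.6 → f/5 → f/4.5 → f/4 → f/3.5 → f/3.2 → f/2.8 → f/2.5 → f/2.2.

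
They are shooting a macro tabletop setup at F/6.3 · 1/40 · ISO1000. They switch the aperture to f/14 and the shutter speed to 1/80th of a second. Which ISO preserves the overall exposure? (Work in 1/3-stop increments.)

ISO 10000

Aperture: f/6.3 → f/7.1 → f/8 → f/9 → f/10 → f/11 → f/13 → f/14 — 2 1/3 stops smaller aperture (darker).
Shutter speed: 1/40 → 1/50 → 1/60 → 1/80 — 1 stop faster (darker).
Net change so far: 3 1/3 stops darker. Offset with the ISO: 1000 → 1250 → 1600 → 2000 → 2500 → 3200 → 4000 → 5000 → 6400 → 8000 → 10000.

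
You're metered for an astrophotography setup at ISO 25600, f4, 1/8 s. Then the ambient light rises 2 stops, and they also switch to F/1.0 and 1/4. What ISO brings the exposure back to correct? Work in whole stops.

ISO 200

Scene light: 2 stops brighter.
Aperture: f/4 → f/2.8 → f/2 → f/1.4 → f/1.0 — 4 stops larger aperture (brighter).
Shutter speed: 1/8 → 1/4 — 1 stop longer (brighter).
Net so far: 7 stops brighter. ISO: 25600 → 12800 → 6400 → 3200 → 1600 → 800 → 400 → 200.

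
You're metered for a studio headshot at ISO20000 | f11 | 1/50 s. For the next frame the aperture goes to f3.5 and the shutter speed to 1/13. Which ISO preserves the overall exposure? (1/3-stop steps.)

Aperture: f/11 → f/10 → f/9 → f/8 → f/7.1 → f/6.3 → f/5.6 → f/5 → f/4.5 → f/4 → f/3.5 — 3 1/3 stops opened up (brighter).
Shutter speed: 1/50 → 1/40 → 1/30 → 1/25 → 1/20 → 1/15 → 1/13 — 2 stops longer (brighter).
Net change so far: 5 1/3 stops brighter. Offset with the ISO: 20000 → 16000 → 12800 → 10000 → 8000 → 6400 → 5000 → 4000 → 3200 → 2500 → 2000 → 1600 → 1250 → 1000 → 800 → 640 → 500.

ISO 500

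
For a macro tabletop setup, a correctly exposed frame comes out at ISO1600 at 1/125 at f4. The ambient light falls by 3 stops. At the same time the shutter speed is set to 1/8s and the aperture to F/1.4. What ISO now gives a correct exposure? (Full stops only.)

ISO 100

Scene light: 3 stops darker.
Shutter speed: 1/125 → 1/60 → 1/30 → 1/15 → 1/8 — 4 stops longer (brighter).
Aperture: f/4 → f/2.8 → f/2 → f/1.4 — 3 stops wider (brighter).
Net so far: 4 stops brighter. ISO: 1600 → 800 → 400 → 200 → 100.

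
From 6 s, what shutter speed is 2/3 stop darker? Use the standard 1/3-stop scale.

4 s

Shutter speed: 6 → 5 → 4 — 2/3 stop shorter (darker).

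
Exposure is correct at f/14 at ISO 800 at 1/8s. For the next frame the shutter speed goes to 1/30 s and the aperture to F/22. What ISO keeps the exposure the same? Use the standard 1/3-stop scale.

Shutter speed: 1/8 → 1/10 → 1/13 → 1/15 → 1/20 → 1/25 → 1/30 — 2 stops faster (darker).
Aperture: f/14 → f/16 → f/18 → f/20 → f/22 — 1 1/3 stops smaller aperture (darker).
Net change so far: 3 1/3 stops darker. Offset with the ISO: 800 → 1000 → 1250 → 1600 → 2000 → 2500 → 3200 → 4000 → 5000 → 6400 → 8000.

ISO 8000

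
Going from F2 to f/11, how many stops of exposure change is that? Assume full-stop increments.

5 stops

f/2 → f/2.8 → f/4 → f/5.6 → f/8 → f/11 — count the steps: 5 stops.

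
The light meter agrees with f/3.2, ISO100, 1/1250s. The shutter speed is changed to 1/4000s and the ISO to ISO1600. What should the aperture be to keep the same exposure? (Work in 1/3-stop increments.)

f/7.1

Shutter speed: 1/1250 → 1/1600 → 1/2000 → 1/2500 → 1/3200 → 1/4000 — 1 2/3 stops faster (darker).
ISO: 100 → 125 → 160 → 200 → 250 → 320 → 400 → 500 → 640 → 800 → 1000 → 1250 → 1600 — 4 stops higher (brighter).
Net change so far: 2 1/3 stops brighter. Offset with the aperture: f/3.2 → f/3.5 → f/4 → f/4.5 → f/5 → f/5.6 → f/6.3 → f/7.1.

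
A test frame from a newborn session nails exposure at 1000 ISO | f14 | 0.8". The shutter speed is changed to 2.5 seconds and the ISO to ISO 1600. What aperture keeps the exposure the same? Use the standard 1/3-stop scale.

Shutter speed: 0.8 → 1 → 1.3 → 1.6 → 2 → 2.5 — 1 2/3 stops slower (brighter).
ISO: 1000 → 1250 → 1600 — 2/3 stop raised (brighter).
Net change so far: 2 1/3 stops brighter. Offset with the aperture: f/14 → f/16 → f/18 → f/20 → f/22 → f/25 → f/29 → f/32.

f/32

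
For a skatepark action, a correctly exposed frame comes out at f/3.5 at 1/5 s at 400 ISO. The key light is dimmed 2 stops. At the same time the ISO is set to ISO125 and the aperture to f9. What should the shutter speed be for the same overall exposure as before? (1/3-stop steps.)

Scene light: 2 stops darker.
ISO: 400 → 320 → 250 → 200 → 160 → 125 — 1 2/3 stops dropped (darker).
Aperture: f/3.5 → f/4 → f/4.5 → f/5 → f/5.6 → f/6.3 → f/7.1 → f/8 → f/9 — 2 2/3 stops smaller aperture (darker).
Net so far: 6 1/3 stops darker. Shutter speed: 1/5 → 1/4 → 0.3 → 0.4 → 0.5 → 0.6 → 0.8 → 1 → 1.3 → 1.6 → 2 → 2.5 → 3.2 → 4 → 5 → 6 → 8 → 10 → 13 → 15.

15 s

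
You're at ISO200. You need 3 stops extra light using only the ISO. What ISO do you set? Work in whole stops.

ISO 1600

ISO: 200 → 400 → 800 → 1600 — 3 stops higher (brighter).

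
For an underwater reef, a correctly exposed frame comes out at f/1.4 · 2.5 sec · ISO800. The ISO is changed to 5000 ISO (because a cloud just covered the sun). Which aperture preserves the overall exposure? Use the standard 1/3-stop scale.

ISO: 800 → 1000 → 1250 → 1600 → 2000 → 2500 → 3200 → 4000 → 5000 — 2 2/3 stops higher (brighter).
Need 2 2/3 stops darker from the aperture: f/1.4 → f/1.6 → f/1.8 → f/2 → f/2.2 → f/2.5 → f/2.8 → f/3.2 → f/3.5.

f/3.5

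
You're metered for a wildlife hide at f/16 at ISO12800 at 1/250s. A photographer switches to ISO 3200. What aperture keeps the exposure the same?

f/8

ISO: 12800 → 6400 → 3200 — 2 stops lower (darker).
Need 2 stops brighter from the aperture: f/16 → f/11 → f/8.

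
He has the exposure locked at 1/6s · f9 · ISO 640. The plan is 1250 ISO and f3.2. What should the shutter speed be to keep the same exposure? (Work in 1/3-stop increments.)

1/100s

ISO: 640 → 800 → 1000 → 1250 — 1 stop higher (brighter).
Aperture: f/9 → f/8 → f/7.1 → f/6.3 → f/5.6 → f/5 → f/4.5 → f/4 → f/3.5 → f/3.2 — 3 stops opened up (brighter).
Net change so far: 4 stops brighter. Offset with the shutter speed: 1/6 → 1/8 → 1/10 → 1/13 → 1/15 → 1/20 → 1/25 → 1/30 → 1/40 → 1/50 → 1/60 → 1/80 → 1/100.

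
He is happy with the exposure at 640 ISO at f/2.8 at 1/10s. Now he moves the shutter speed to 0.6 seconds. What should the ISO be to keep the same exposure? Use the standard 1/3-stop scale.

Shutter speed: 1/10 → 1/8 → 1/6 → 1/5 → 1/4 → 0.3 → 0.4 → 0.5 → 0.6 — 2 2/3 stops slower (brighter).
Need 2 2/3 stops darker from the ISO: 640 → 500 → 400 → 320 → 250 → 200 → 160 → 125 → 100.

ISO 100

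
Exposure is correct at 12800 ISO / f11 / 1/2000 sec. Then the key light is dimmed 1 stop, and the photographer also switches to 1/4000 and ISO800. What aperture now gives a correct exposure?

Scene light: 1 stop darker.
Shutter speed: 1/2000 → 1/4000 — 1 stop shorter (darker).
ISO: 12800 → 6400 → 3200 → 1600 → 800 — 4 stops lower (darker).
Net so far: 6 stops darker. Aperture: f/11 → f/8 → f/5.6 → f/4 → f/2.8 → f/2 → f/1.4.

f/1.4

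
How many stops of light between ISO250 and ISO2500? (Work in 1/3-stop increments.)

3 1/3 stops

250 → 320 → 400 → 500 → 640 → 800 → 1000 → 1250 → 1600 → 2000 → 2500 — count the steps: 10 third-stops = 3 1/3 stops.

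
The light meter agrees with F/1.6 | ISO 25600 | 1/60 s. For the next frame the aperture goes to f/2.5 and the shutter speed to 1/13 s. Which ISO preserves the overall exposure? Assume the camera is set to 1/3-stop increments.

ISO 12800

Aperture: f/1.6 → f/1.8 → f/2 → f/2.2 → f/2.5 — 1 1/3 stops narrower (darker).
Shutter speed: 1/60 → 1/50 → 1/40 → 1/30 → 1/25 → 1/20 → 1/15 → 1/13 — 2 1/3 stops slower (brighter).
Net change so far: 1 stop brighter. Offset with the ISO: 25600 → 20000 → 16000 → 12800.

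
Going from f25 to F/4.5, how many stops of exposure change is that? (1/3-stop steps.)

f/25 → f/22 → f/20 → f/18 → f/16 → f/14 → f/13 → f/11 → f/10 → f/9 → f/8 → f/7.1 → f/6.3 → f/5.6 → f/5 → f/4.5 — count the steps: 15 third-stops = 5 stops.

5 stops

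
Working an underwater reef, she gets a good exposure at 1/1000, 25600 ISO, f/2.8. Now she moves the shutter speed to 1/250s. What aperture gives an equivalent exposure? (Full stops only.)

f/5.6

Shutter speed: 1/1000 → 1/500 → 1/250 — 2 stops slower (brighter).
Need 2 stops darker from the aperture: f/2.8 → f/4 → f/5.6.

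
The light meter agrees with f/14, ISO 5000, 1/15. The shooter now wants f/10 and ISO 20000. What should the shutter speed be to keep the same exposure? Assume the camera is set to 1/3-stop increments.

Aperture: f/14 → f/13 → f/11 → f/10 — 1 stop wider (brighter).
ISO: 5000 → 6400 → 8000 → 10000 → 12800 → 16000 → 20000 — 2 stops higher (brighter).
Net change so far: 3 stops brighter. Offset with the shutter speed: 1/15 → 1/20 → 1/25 → 1/30 → 1/40 → 1/50 → 1/60 → 1/80 → 1/100 → 1/125.

1/125s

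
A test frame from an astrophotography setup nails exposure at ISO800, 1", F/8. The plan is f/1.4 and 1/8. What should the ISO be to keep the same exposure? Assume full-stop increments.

Aperture: f/8 → f/5.6 → f/4 → f/2.8 → f/2 → f/1.4 — 5 stops larger aperture (brighter).
Shutter speed: 1 → 1/2 → 1/4 → 1/8 — 3 stops faster (darker).
Net change so far: 2 stops brighter. Offset with the ISO: 800 → 400 → 200.

ISO 200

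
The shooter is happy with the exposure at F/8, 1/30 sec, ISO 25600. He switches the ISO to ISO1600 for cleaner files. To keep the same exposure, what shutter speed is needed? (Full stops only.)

1/2s

ISO: 25600 → 12800 → 6400 → 3200 → 1600 — 4 stops dropped (darker).
Need 4 stops brighter from the shutter speed: 1/30 → 1/15 → 1/8 → 1/4 → 1/2.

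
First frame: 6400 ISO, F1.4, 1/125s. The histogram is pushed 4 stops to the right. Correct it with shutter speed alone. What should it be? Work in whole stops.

1/2000s

Overexposed by 4 stops → need 4 stops darker.
Shutter speed: 1/125 → 1/250 → 1/500 → 1/1000 → 1/2000.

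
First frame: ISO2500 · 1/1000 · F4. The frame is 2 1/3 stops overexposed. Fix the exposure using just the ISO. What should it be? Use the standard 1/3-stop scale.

ISO 500

Overexposed by 2 1/3 stops → need 2 1/3 stops darker.
ISO: 2500 → 2000 → 1600 → 1250 → 1000 → 800 → 640 → 500.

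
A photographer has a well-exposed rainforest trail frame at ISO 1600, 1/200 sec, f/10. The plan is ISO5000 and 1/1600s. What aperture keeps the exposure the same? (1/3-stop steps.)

f/6.3

ISO: 1600 → 2000 → 2500 → 3200 → 4000 → 5000 — 1 2/3 stops raised (brighter).
Shutter speed: 1/200 → 1/250 → 1/320 → 1/400 → 1/500 → 1/640 → 1/800 → 1/1000 → 1/1250 → 1/1600 — 3 stops faster (darker).
Net change so far: 1 1/3 stops darker. Offset with the aperture: f/10 → f/9 → f/8 → f/7.1 → f/6.3.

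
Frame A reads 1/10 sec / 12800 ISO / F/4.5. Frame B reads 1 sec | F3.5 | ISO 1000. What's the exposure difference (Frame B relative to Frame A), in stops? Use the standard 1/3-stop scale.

1/3 stop brighter

Aperture: f/4.5 → f/4 → f/3.5 — 2/3 stop larger aperture (brighter).
Shutter speed: 1/10 → 1/8 → 1/6 → 1/5 → 1/4 → 0.3 → 0.4 → 0.5 → 0.6 → 0.8 → 1 — 3 1/3 stops slower (brighter).
ISO: 12800 → 10000 → 8000 → 6400 → 5000 → 4000 → 3200 → 2500 → 2000 → 1600 → 1250 → 1000 — 3 2/3 stops dropped (darker).
Net: +2/3 +3 1/3 −3 2/3 = +1/3 stops.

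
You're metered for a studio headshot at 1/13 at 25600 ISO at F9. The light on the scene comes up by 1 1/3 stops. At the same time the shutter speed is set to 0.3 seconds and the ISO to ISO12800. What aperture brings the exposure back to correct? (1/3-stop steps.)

Scene light: 1 1/3 stops brighter.
Shutter speed: 1/13 → 1/10 → 1/8 → 1/6 → 1/5 → 1/4 → 0.3 — 2 stops slower (brighter).
ISO: 25600 → 20000 → 16000 → 12800 — 1 stop dropped (darker).
Net so far: 2 1/3 stops brighter. Aperture: f/9 → f/10 → f/11 → f/13 → f/14 → f/16 → f/18 → f/20.

f/20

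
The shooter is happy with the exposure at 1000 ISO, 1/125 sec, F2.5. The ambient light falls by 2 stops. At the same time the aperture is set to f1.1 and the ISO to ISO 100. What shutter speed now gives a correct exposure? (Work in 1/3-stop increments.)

Scene light: 2 stops darker.
Aperture: f/2.5 → f/2.2 → f/2 → f/1.8 → f/1.6 → f/1.4 → f/1.2 → f/1.1 — 2 1/3 stops wider (brighter).
ISO: 1000 → 800 → 640 → 500 → 400 → 320 → 250 → 200 → 160 → 125 → 100 — 3 1/3 stops lower (darker).
Net so far: 3 stops darker. Shutter speed: 1/125 → 1/100 → 1/80 → 1/60 → 1/50 → 1/40 → 1/30 → 1/25 → 1/20 → 1/15.

1/15s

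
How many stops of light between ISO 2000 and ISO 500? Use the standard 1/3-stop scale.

2000 → 1600 → 1250 → 1000 → 800 → 640 → 500 — count the steps: 6 third-stops = 2 stops.

2 stops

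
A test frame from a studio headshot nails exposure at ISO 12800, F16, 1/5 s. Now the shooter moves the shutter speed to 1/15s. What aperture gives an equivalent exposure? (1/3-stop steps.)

f/9

Shutter speed: 1/5 → 1/6 → 1/8 → 1/10 → 1/13 → 1/15 — 1 2/3 stops shorter (darker).
Need 1 2/3 stops brighter from the aperture: f/16 → f/14 → f/13 → f/11 → f/10 → f/9.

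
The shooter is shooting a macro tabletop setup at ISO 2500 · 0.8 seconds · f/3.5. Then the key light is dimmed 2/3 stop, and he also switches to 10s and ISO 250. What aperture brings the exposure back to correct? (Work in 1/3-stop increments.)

Scene light: 2/3 stop darker.
Shutter speed: 0.8 → 1 → 1.3 → 1.6 → 2 → 2.5 → 3.2 → 4 → 5 → 6 → 8 → 10 — 3 2/3 stops slower (brighter).
ISO: 2500 → 2000 → 1600 → 1250 → 1000 → 800 → 640 → 500 → 400 → 320 → 250 — 3 1/3 stops dropped (darker).
Net so far: 1/3 stop darker. Aperture: f/3.5 → f/3.2.

f/3.2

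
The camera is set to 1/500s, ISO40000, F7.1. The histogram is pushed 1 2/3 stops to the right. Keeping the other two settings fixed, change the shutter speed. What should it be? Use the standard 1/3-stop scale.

1/1600s

Overexposed by 1 2/3 stops → need 1 2/3 stops darker.
Shutter speed: 1/500 → 1/640 → 1/800 → 1/1000 → 1/1250 → 1/1600.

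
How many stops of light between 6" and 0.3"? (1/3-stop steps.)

6 → 5 → 4 → 3.2 → 2.5 → 2 → 1.6 → 1.3 → 1 → 0.8 → 0.6 → 0.5 → 0.4 → 0.3 — count the steps: 13 third-stops = 4 1/3 stops.

4 1/3 stops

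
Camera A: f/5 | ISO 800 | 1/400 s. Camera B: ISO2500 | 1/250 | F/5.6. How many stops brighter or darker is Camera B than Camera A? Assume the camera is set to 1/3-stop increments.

2 stops brighter

Aperture: f/5 → f/5.6 — 1/3 stop smaller aperture (darker).
Shutter speed: 1/400 → 1/320 → 1/250 — 2/3 stop slower (brighter).
ISO: 800 → 1000 → 1250 → 1600 → 2000 → 2500 — 1 2/3 stops higher (brighter).
Net: −1/3 +2/3 +1 2/3 = +2 stops.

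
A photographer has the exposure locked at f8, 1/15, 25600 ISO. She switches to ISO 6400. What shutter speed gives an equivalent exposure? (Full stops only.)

ISO: 25600 → 12800 → 6400 — 2 stops lower (darker).
Need 2 stops brighter from the shutter speed: 1/15 → 1/8 → 1/4.

1/4s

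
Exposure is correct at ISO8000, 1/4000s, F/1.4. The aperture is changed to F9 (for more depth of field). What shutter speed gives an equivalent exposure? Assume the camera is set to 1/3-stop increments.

Aperture: f/1.4 → f/1.6 → f/1.8 → f/2 → f/2.2 → f/2.5 → f/2.8 → f/3.2 → f/3.5 → f/4 → f/4.5 → f/5 → f/5.6 → f/6.3 → f/7.1 → f/8 → f/9 — 5 1/3 stops stopped down (darker).
Need 5 1/3 stops brighter from the shutter speed: 1/4000 → 1/3200 → 1/2500 → 1/2000 → 1/1600 → 1/1250 → 1/1000 → 1/800 → 1/640 → 1/500 → 1/400 → 1/320 → 1/250 → 1/200 → 1/160 → 1/125 → 1/100.

1/100s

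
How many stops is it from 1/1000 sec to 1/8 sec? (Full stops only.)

7 stops

1/1000 → 1/500 → 1/250 → 1/125 → 1/60 → 1/30 → 1/15 → 1/8 — count the steps: 7 stops.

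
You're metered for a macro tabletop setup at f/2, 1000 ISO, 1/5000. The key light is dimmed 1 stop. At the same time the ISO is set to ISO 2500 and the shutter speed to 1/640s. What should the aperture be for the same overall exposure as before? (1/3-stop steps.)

Scene light: 1 stop darker.
ISO: 1000 → 1250 → 1600 → 2000 → 2500 — 1 1/3 stops raised (brighter).
Shutter speed: 1/5000 → 1/4000 → 1/3200 → 1/2500 → 1/2000 → 1/1600 → 1/1250 → 1/1000 → 1/800 → 1/640 — 3 stops longer (brighter).
Net so far: 3 1/3 stops brighter. Aperture: f/2 → f/2.2 → f/2.5 → f/2.8 → f/3.2 → f/3.5 → f/4 → f/4.5 → f/5 → f/5.6 → f/6.3.

f/6.3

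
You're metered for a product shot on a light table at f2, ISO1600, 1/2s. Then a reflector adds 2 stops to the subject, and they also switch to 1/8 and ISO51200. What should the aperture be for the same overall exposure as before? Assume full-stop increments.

f/11

Scene light: 2 stops brighter.
Shutter speed: 1/2 → 1/4 → 1/8 — 2 stops faster (darker).
ISO: 1600 → 3200 → 6400 → 12800 → 25600 → 51200 — 5 stops higher (brighter).
Net so far: 5 stops brighter. Aperture: f/2 → f/2.8 → f/4 → f/5.6 → f/8 → f/11.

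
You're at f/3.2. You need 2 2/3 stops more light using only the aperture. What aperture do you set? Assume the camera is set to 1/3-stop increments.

Aperture: f/3.2 → f/2.8 → f/2.5 → f/2.2 → f/2 → f/1.8 → f/1.6 → f/1.4 → f/1.2 — 2 2/3 stops larger aperture (brighter).

f/1.2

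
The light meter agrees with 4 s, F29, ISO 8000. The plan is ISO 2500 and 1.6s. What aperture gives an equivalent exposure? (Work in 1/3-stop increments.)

ISO: 8000 → 6400 → 5000 → 4000 → 3200 → 2500 — 1 2/3 stops dropped (darker).
Shutter speed: 4 → 3.2 → 2.5 → 2 → 1.6 — 1 1/3 stops faster (darker).
Net change so far: 3 stops darker. Offset with the aperture: f/29 → f/25 → f/22 → f/20 → f/18 → f/16 → f/14 → f/13 → f/11 → f/10.

f/10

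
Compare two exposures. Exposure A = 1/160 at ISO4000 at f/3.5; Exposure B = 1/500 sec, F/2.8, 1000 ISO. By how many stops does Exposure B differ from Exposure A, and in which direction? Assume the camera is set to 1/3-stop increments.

Aperture: f/3.5 → f/3.2 → f/2.8 — 2/3 stop wider (brighter).
Shutter speed: 1/160 → 1/200 → 1/250 → 1/320 → 1/400 → 1/500 — 1 2/3 stops shorter (darker).
ISO: 4000 → 3200 → 2500 → 2000 → 1600 → 1250 → 1000 — 2 stops dropped (darker).
Net: +2/3 −1 2/3 −2 = −3 stops.

3 stops darker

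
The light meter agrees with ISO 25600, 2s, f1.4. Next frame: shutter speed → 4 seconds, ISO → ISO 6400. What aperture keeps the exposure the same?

Shutter speed: 2 → 4 — 1 stop slower (brighter).
ISO: 25600 → 12800 → 6400 — 2 stops dropped (darker).
Net change so far: 1 stop darker. Offset with the aperture: f/1.4 → f/1.0.

f/1.0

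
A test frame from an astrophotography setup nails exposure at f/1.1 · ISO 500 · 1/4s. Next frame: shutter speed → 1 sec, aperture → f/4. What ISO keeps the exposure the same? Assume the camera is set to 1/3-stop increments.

ISO 1600

Shutter speed: 1/4 → 0.3 → 0.4 → 0.5 → 0.6 → 0.8 → 1 — 2 stops longer (brighter).
Aperture: f/1.1 → f/1.2 → f/1.4 → f/1.6 → f/1.8 → f/2 → f/2.2 → f/2.5 → f/2.8 → f/3.2 → f/3.5 → f/4 — 3 2/3 stops narrower (darker).
Net change so far: 1 2/3 stops darker. Offset with the ISO: 500 → 640 → 800 → 1000 → 1250 → 1600.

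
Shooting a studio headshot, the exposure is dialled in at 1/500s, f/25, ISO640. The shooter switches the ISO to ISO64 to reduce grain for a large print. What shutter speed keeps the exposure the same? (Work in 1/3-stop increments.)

ISO: 640 → 500 → 400 → 320 → 250 → 200 → 160 → 125 → 100 → 80 → 64 — 3 1/3 stops lower (darker).
Need 3 1/3 stops brighter from the shutter speed: 1/500 → 1/400 → 1/320 → 1/250 → 1/200 → 1/160 → 1/125 → 1/100 → 1/80 → 1/60 → 1/50.

1/50s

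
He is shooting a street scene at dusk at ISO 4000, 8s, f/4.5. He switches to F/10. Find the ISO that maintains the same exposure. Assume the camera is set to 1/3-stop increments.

ISO 20000

Aperture: f/4.5 → f/5 → f/5.6 → f/6.3 → f/7.1 → f/8 → f/9 → f/10 — 2 1/3 stops smaller aperture (darker).
Need 2 1/3 stops brighter from the ISO: 4000 → 5000 → 6400 → 8000 → 10000 → 12800 → 16000 → 20000.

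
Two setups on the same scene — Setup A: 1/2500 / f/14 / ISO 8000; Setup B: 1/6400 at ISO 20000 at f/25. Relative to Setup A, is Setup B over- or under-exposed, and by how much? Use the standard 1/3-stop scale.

1 2/3 stops darker

Aperture: f/14 → f/16 → f/18 → f/20 → f/22 → f/25 — 1 2/3 stops stopped down (darker).
Shutter speed: 1/2500 → 1/3200 → 1/4000 → 1/5000 → 1/6400 — 1 1/3 stops shorter (darker).
ISO: 8000 → 10000 → 12800 → 16000 → 20000 — 1 1/3 stops higher (brighter).
Net: −1 2/3 −1 1/3 +1 1/3 = −1 2/3 stops.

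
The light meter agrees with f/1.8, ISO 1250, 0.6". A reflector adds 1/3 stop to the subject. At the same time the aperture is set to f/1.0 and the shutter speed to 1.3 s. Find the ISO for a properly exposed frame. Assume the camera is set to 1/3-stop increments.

Scene light: 1/3 stop brighter.
Aperture: f/1.8 → f/1.6 → f/1.4 → f/1.2 → f/1.1 → f/1.0 — 1 2/3 stops opened up (brighter).
Shutter speed: 0.6 → 0.8 → 1 → 1.3 — 1 stop slower (brighter).
Net so far: 3 stops brighter. ISO: 1250 → 1000 → 800 → 640 → 500 → 400 → 320 → 250 → 200 → 160.

ISO 160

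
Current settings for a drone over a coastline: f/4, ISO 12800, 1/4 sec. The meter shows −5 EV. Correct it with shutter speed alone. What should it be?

Underexposed by 5 stops → need 5 stops brighter.
Shutter speed: 1/4 → 1/2 → 1 → 2 → 4 → 8.

8 s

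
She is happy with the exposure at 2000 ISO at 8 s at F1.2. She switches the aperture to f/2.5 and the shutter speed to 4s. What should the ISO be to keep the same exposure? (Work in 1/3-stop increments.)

Aperture: f/1.2 → f/1.4 → f/1.6 → f/1.8 → f/2 → f/2.2 → f/2.5 — 2 stops stopped down (darker).
Shutter speed: 8 → 6 → 5 → 4 — 1 stop faster (darker).
Net change so far: 3 stops darker. Offset with the ISO: 2000 → 2500 → 3200 → 4000 → 5000 → 6400 → 8000 → 10000 → 12800 → 16000.

ISO 16000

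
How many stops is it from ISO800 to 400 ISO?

800 → 400 — count the steps: 1 stop.

1 stop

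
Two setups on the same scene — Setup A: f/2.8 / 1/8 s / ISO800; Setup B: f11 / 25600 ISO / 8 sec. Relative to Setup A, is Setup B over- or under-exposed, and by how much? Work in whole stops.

7 stops brighter

Aperture: f/2.8 → f/4 → f/5.6 → f/8 → f/11 — 4 stops stopped down (darker).
Shutter speed: 1/8 → 1/4 → 1/2 → 1 → 2 → 4 → 8 — 6 stops longer (brighter).
ISO: 800 → 1600 → 3200 → 6400 → 12800 → 25600 — 5 stops raised (brighter).
Net: −4 +6 +5 = +7 stops.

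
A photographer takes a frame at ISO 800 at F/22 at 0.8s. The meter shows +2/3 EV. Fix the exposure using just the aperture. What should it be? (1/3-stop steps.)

f/29

Overexposed by 2/3 stop → need 2/3 stop darker.
Aperture: f/22 → f/25 → f/29.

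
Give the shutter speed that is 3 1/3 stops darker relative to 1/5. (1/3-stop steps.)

Shutter speed: 1/5 → 1/6 → 1/8 → 1/10 → 1/13 → 1/15 → 1/20 → 1/25 → 1/30 → 1/40 → 1/50 — 3 1/3 stops shorter (darker).

1/50s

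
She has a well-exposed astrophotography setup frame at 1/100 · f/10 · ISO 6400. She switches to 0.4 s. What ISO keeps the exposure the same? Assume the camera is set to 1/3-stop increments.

Shutter speed: 1/100 → 1/80 → 1/60 → 1/50 → 1/40 → 1/30 → 1/25 → 1/20 → 1/15 → 1/13 → 1/10 → 1/8 → 1/6 → 1/5 → 1/4 → 0.3 → 0.4 — 5 1/3 stops slower (brighter).
Need 5 1/3 stops darker from the ISO: 6400 → 5000 → 4000 → 3200 → 2500 → 2000 → 1600 → 1250 → 1000 → 800 → 640 → 500 → 400 → 320 → 250 → 200 → 160.

ISO 160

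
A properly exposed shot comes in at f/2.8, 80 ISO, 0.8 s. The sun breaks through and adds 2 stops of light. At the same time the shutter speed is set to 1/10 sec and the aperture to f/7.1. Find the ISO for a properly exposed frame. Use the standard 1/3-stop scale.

ISO 1000

Scene light: 2 stops brighter.
Shutter speed: 0.8 → 0.6 → 0.5 → 0.4 → 0.3 → 1/4 → 1/5 → 1/6 → 1/8 → 1/10 — 3 stops faster (darker).
Aperture: f/2.8 → f/3.2 → f/3.5 → f/4 → f/4.5 → f/5 → f/5.6 → f/6.3 → f/7.1 — 2 2/3 stops narrower (darker).
Net so far: 3 2/3 stops darker. ISO: 80 → 100 → 125 → 160 → 200 → 250 → 320 → 400 → 500 → 640 → 800 → 1000.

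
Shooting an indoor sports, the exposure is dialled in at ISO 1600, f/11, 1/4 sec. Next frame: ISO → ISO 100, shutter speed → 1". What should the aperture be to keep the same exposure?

ISO: 1600 → 800 → 400 → 200 → 100 — 4 stops lower (darker).
Shutter speed: 1/4 → 1/2 → 1 — 2 stops slower (brighter).
Net change so far: 2 stops darker. Offset with the aperture: f/11 → f/8 → f/5.6.

f/5.6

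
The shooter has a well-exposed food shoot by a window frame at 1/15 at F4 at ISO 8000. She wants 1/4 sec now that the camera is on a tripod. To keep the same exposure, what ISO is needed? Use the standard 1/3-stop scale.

Shutter speed: 1/15 → 1/13 → 1/10 → 1/8 → 1/6 → 1/5 → 1/4 — 2 stops slower (brighter).
Need 2 stops darker from the ISO: 8000 → 6400 → 5000 → 4000 → 3200 → 2500 → 2000.

ISO 2000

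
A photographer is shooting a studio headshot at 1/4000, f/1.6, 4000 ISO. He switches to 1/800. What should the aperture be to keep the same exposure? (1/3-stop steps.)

f/3.5

Shutter speed: 1/4000 → 1/3200 → 1/2500 → 1/2000 → 1/1600 → 1/1250 → 1/1000 → 1/800 — 2 1/3 stops longer (brighter).
Need 2 1/3 stops darker from the aperture: f/1.6 → f/1.8 → f/2 → f/2.2 → f/2.5 → f/2.8 → f/3.2 → f/3.5.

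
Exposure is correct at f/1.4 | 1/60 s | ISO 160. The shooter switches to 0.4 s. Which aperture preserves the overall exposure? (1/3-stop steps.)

f/7.1

Shutter speed: 1/60 → 1/50 → 1/40 → 1/30 → 1/25 → 1/20 → 1/15 → 1/13 → 1/10 → 1/8 → 1/6 → 1/5 → 1/4 → 0.3 → 0.4 — 4 2/3 stops longer (brighter).
Need 4 2/3 stops darker from the aperture: f/1.4 → f/1.6 → f/1.8 → f/2 → f/2.2 → f/2.5 → f/2.8 → f/3.2 → f/3.5 → f/4 → f/4.5 → f/5 → f/5.6 → f/6.3 → f/7.1.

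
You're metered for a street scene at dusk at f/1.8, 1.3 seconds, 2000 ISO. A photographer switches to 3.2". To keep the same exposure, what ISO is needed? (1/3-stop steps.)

Shutter speed: 1.3 → 1.6 → 2 → 2.5 → 3.2 — 1 1/3 stops slower (brighter).
Need 1 1/3 stops darker from the ISO: 2000 → 1600 → 1250 → 1000 → 800.

ISO 800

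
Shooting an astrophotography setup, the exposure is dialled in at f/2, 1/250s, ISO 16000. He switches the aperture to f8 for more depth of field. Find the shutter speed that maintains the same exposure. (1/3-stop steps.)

1/15s

Aperture: f/2 → f/2.2 → f/2.5 → f/2.8 → f/3.2 → f/3.5 → f/4 → f/4.5 → f/5 → f/5.6 → f/6.3 → f/7.1 → f/8 — 4 stops smaller aperture (darker).
Need 4 stops brighter from the shutter speed: 1/250 → 1/200 → 1/160 → 1/125 → 1/100 → 1/80 → 1/60 → 1/50 → 1/40 → 1/30 → 1/25 → 1/20 → 1/15.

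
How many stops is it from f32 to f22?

f/32 → f/22 — count the steps: 1 stop.

1 stop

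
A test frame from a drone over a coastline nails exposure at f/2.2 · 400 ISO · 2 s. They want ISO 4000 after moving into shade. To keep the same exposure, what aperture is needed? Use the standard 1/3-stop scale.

ISO: 400 → 500 → 640 → 800 → 1000 → 1250 → 1600 → 2000 → 2500 → 3200 → 4000 — 3 1/3 stops raised (brighter).
Need 3 1/3 stops darker from the aperture: f/2.2 → f/2.5 → f/2.8 → f/3.2 → f/3.5 → f/4 → f/4.5 → f/5 → f/5.6 → f/6.3 → f/7.1.

f/7.1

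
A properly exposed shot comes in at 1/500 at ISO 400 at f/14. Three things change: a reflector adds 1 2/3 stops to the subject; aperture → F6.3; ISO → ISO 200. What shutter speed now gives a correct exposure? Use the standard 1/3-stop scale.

Scene light: 1 2/3 stops brighter.
Aperture: f/14 → f/13 → f/11 → f/10 → f/9 → f/8 → f/7.1 → f/6.3 — 2 1/3 stops wider (brighter).
ISO: 400 → 320 → 250 → 200 — 1 stop dropped (darker).
Net so far: 3 stops brighter. Shutter speed: 1/500 → 1/640 → 1/800 → 1/1000 → 1/1250 → 1/1600 → 1/2000 → 1/2500 → 1/3200 → 1/4000.

1/4000s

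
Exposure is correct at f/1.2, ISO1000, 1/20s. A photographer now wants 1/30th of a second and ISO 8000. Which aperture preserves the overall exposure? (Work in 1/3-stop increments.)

Shutter speed: 1/20 → 1/25 → 1/30 — 2/3 stop faster (darker).
ISO: 1000 → 1250 → 1600 → 2000 → 2500 → 3200 → 4000 → 5000 → 6400 → 8000 — 3 stops raised (brighter).
Net change so far: 2 1/3 stops brighter. Offset with the aperture: f/1.2 → f/1.4 → f/1.6 → f/1.8 → f/2 → f/2.2 → f/2.5 → f/2.8.

f/2.8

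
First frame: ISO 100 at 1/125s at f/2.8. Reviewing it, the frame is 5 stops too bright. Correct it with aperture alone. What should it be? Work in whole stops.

f/16

Overexposed by 5 stops → need 5 stops darker.
Aperture: f/2.8 → f/4 → f/5.6 → f/8 → f/11 → f/16.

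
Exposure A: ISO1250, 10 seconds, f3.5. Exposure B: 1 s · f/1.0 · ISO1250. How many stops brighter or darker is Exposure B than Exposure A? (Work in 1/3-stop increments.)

Aperture: f/3.5 → f/3.2 → f/2.8 → f/2.5 → f/2.2 → f/2 → f/1.8 → f/1.6 → f/1.4 → f/1.2 → f/1.1 → f/1.0 — 3 2/3 stops opened up (brighter).
Shutter speed: 10 → 8 → 6 → 5 → 4 → 3.2 → 2.5 → 2 → 1.6 → 1.3 → 1 — 3 1/3 stops shorter (darker).
ISO: unchanged.
Net: +3 2/3 −3 1/3 = +1/3 stops.

1/3 stop brighter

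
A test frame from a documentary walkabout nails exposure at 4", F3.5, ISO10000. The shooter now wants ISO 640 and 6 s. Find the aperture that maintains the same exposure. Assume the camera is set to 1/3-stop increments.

f/1.1

ISO: 10000 → 8000 → 6400 → 5000 → 4000 → 3200 → 2500 → 2000 → 1600 → 1250 → 1000 → 800 → 640 — 4 stops lower (darker).
Shutter speed: 4 → 5 → 6 — 2/3 stop slower (brighter).
Net change so far: 3 1/3 stops darker. Offset with the aperture: f/3.5 → f/3.2 → f/2.8 → f/2.5 → f/2.2 → f/2 → f/1.8 → f/1.6 → f/1.4 → f/1.2 → f/1.1.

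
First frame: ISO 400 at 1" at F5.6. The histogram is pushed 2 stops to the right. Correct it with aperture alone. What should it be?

f/11

Overexposed by 2 stops → need 2 stops darker.
Aperture: f/5.6 → f/8 → f/11.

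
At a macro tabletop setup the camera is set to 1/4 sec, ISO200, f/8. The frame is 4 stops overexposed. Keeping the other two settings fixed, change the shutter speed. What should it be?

1/60s

Overexposed by 4 stops → need 4 stops darker.
Shutter speed: 1/4 → 1/8 → 1/15 → 1/30 → 1/60.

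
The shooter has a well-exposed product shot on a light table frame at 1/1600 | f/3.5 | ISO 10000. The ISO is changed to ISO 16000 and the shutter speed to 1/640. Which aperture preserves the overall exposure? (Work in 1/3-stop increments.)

f/7.1

ISO: 10000 → 12800 → 16000 — 2/3 stop higher (brighter).
Shutter speed: 1/1600 → 1/1250 → 1/1000 → 1/800 → 1/640 — 1 1/3 stops slower (brighter).
Net change so far: 2 stops brighter. Offset with the aperture: f/3.5 → f/4 → f/4.5 → f/5 → f/5.6 → f/6.3 → f/7.1.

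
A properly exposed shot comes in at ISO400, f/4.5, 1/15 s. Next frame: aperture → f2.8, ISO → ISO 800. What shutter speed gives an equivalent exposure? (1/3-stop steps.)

Aperture: f/4.5 → f/4 → f/3.5 → f/3.2 → f/2.8 — 1 1/3 stops larger aperture (brighter).
ISO: 400 → 500 → 640 → 800 — 1 stop higher (brighter).
Net change so far: 2 1/3 stops brighter. Offset with the shutter speed: 1/15 → 1/20 → 1/25 → 1/30 → 1/40 → 1/50 → 1/60 → 1/80.

1/80s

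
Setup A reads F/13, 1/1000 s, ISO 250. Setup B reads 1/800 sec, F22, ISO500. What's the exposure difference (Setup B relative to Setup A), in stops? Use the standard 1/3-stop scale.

1/3 stop darker

Aperture: f/13 → f/14 → f/16 → f/18 → f/20 → f/22 — 1 2/3 stops smaller aperture (darker).
Shutter speed: 1/1000 → 1/800 — 1/3 stop slower (brighter).
ISO: 250 → 320 → 400 → 500 — 1 stop raised (brighter).
Net: −1 2/3 +1/3 +1 = −1/3 stops.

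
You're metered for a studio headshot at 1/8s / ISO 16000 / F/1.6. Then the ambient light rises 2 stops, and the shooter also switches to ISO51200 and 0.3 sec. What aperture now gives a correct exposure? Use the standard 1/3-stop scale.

Scene light: 2 stops brighter.
ISO: 16000 → 20000 → 25600 → 32000 → 40000 → 51200 — 1 2/3 stops raised (brighter).
Shutter speed: 1/8 → 1/6 → 1/5 → 1/4 → 0.3 — 1 1/3 stops longer (brighter).
Net so far: 5 stops brighter. Aperture: f/1.6 → f/1.8 → f/2 → f/2.2 → f/2.5 → f/2.8 → f/3.2 → f/3.5 → f/4 → f/4.5 → f/5 → f/5.6 → f/6.3 → f/7.1 → f/8 → f/9.

f/9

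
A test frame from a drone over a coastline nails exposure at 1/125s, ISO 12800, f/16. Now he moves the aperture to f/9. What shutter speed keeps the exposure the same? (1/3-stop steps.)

1/400s

Aperture: f/16 → f/14 → f/13 → f/11 → f/10 → f/9 — 1 2/3 stops wider (brighter).
Need 1 2/3 stops darker from the shutter speed: 1/125 → 1/160 → 1/200 → 1/250 → 1/320 → 1/400.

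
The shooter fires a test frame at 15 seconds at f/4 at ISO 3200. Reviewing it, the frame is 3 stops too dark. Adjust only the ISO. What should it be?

Underexposed by 3 stops → need 3 stops brighter.
ISO: 3200 → 6400 → 12800 → 25600.

ISO 25600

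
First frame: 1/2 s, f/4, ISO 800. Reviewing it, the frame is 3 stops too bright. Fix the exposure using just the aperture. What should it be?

Overexposed by 3 stops → need 3 stops darker.
Aperture: f/4 → f/5.6 → f/8 → f/11.

f/11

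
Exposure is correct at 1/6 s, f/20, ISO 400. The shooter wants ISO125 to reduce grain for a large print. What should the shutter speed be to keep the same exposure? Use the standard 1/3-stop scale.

ISO: 400 → 320 → 250 → 200 → 160 → 125 — 1 2/3 stops lower (darker).
Need 1 2/3 stops brighter from the shutter speed: 1/6 → 1/5 → 1/4 → 0.3 → 0.4 → 0.5.

0.5 s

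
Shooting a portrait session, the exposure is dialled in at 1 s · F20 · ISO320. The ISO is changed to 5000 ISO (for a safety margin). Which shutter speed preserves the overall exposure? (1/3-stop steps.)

1/15s

ISO: 320 → 400 → 500 → 640 → 800 → 1000 → 1250 → 1600 → 2000 → 2500 → 3200 → 4000 → 5000 — 4 stops higher (brighter).
Need 4 stops darker from the shutter speed: 1 → 0.8 → 0.6 → 0.5 → 0.4 → 0.3 → 1/4 → 1/5 → 1/6 → 1/8 → 1/10 → 1/13 → 1/15.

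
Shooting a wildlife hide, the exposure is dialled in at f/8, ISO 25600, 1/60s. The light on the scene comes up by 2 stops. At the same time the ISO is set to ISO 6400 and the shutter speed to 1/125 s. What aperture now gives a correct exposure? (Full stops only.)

f/5.6

Scene light: 2 stops brighter.
ISO: 25600 → 12800 → 6400 — 2 stops lower (darker).
Shutter speed: 1/60 → 1/125 — 1 stop faster (darker).
Net so far: 1 stop darker. Aperture: f/8 → f/5.6.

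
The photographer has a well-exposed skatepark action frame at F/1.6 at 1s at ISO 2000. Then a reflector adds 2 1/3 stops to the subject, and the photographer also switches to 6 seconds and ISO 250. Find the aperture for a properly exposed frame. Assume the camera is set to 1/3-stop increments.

f/3.2

Scene light: 2 1/3 stops brighter.
Shutter speed: 1 → 1.3 → 1.6 → 2 → 2.5 → 3.2 → 4 → 5 → 6 — 2 2/3 stops slower (brighter).
ISO: 2000 → 1600 → 1250 → 1000 → 800 → 640 → 500 → 400 → 320 → 250 — 3 stops lower (darker).
Net so far: 2 stops brighter. Aperture: f/1.6 → f/1.8 → f/2 → f/2.2 → f/2.5 → f/2.8 → f/3.2.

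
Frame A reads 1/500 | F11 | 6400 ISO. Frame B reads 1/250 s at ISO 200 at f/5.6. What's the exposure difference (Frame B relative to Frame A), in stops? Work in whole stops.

2 stops darker

Aperture: f/11 → f/8 → f/5.6 — 2 stops opened up (brighter).
Shutter speed: 1/500 → 1/250 — 1 stop slower (brighter).
ISO: 6400 → 3200 → 1600 → 800 → 400 → 200 — 5 stops dropped (darker).
Net: +2 +1 −5 = −2 stops.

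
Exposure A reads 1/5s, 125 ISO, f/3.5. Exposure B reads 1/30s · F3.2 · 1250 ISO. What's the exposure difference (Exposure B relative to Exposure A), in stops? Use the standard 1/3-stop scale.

1 stop brighter

Aperture: f/3.5 → f/3.2 — 1/3 stop larger aperture (brighter).
Shutter speed: 1/5 → 1/6 → 1/8 → 1/10 → 1/13 → 1/15 → 1/20 → 1/25 → 1/30 — 2 2/3 stops shorter (darker).
ISO: 125 → 160 → 200 → 250 → 320 → 400 → 500 → 640 → 800 → 1000 → 1250 — 3 1/3 stops raised (brighter).
Net: +1/3 −2 2/3 +3 1/3 = +1 stop.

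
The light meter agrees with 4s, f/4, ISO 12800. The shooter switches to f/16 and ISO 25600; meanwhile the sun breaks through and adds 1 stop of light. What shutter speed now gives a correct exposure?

Scene light: 1 stop brighter.
Aperture: f/4 → f/5.6 → f/8 → f/11 → f/16 — 4 stops narrower (darker).
ISO: 12800 → 25600 — 1 stop raised (brighter).
Net so far: 2 stops darker. Shutter speed: 4 → 8 → 15.

15 s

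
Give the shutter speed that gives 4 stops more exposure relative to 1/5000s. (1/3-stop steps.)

1/320s

Shutter speed: 1/5000 → 1/4000 → 1/3200 → 1/2500 → 1/2000 → 1/1600 → 1/1250 → 1/1000 → 1/800 → 1/640 → 1/500 → 1/400 → 1/320 — 4 stops slower (brighter).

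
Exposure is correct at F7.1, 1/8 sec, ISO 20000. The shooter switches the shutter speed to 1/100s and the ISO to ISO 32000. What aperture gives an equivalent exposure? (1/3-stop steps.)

Shutter speed: 1/8 → 1/10 → 1/13 → 1/15 → 1/20 → 1/25 → 1/30 → 1/40 → 1/50 → 1/60 → 1/80 → 1/100 — 3 2/3 stops shorter (darker).
ISO: 20000 → 25600 → 32000 — 2/3 stop higher (brighter).
Net change so far: 3 stops darker. Offset with the aperture: f/7.1 → f/6.3 → f/5.6 → f/5 → f/4.5 → f/4 → f/3.5 → f/3.2 → f/2.8 → f/2.5.

f/2.5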